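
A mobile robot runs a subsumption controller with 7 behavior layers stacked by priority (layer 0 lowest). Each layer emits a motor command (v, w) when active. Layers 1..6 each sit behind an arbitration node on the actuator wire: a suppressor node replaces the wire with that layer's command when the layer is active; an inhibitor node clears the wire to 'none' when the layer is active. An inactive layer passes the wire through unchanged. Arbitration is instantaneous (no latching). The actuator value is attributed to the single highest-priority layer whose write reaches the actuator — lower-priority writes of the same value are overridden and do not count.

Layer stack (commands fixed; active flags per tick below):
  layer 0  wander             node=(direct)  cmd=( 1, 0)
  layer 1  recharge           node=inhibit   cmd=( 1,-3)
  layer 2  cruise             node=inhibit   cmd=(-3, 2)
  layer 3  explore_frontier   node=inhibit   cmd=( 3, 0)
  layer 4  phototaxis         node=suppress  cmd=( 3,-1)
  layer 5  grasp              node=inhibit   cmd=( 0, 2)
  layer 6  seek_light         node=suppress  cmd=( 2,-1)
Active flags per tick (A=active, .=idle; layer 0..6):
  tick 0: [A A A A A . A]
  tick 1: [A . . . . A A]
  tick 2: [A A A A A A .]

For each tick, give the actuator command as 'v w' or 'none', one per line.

tick 0:
  layer 0 (wander) active — direct: (1, 0)
  layer 1 (recharge) active — inhibits: none
  layer 2 (cruise) active — inhibits: none
  layer 3 (explore_frontier) active — inhibits: none
  layer 4 (phototaxis) active — suppresses: (3, -1)
  layer 5 (grasp) idle — unchanged: (3, -1)
  layer 6 (seek_light) active — suppresses: (2, -1)
  → actuator (2, -1)
tick 1:
  layer 0 (wander) active — direct: (1, 0)
  layer 1 (recharge) idle — unchanged: (1, 0)
  layer 2 (cruise) idle — unchanged: (1, 0)
  layer 3 (explore_frontier) idle — unchanged: (1, 0)
  layer 4 (phototaxis) idle — unchanged: (1, 0)
  layer 5 (grasp) active — inhibits: none
  layer 6 (seek_light) active — suppresses: (2, -1)
  → actuator (2, -1)
tick 2:
  layer 0 (wander) active — direct: (1, 0)
  layer 1 (recharge) active — inhibits: none
  layer 2 (cruise) active — inhibits: none
  layer 3 (explore_frontier) active — inhibits: none
  layer 4 (phototaxis) active — suppresses: (3, -1)
  layer 5 (grasp) active — inhibits: none
  layer 6 (seek_light) idle — unchanged: none
  → actuator none

2 -1
2 -1
none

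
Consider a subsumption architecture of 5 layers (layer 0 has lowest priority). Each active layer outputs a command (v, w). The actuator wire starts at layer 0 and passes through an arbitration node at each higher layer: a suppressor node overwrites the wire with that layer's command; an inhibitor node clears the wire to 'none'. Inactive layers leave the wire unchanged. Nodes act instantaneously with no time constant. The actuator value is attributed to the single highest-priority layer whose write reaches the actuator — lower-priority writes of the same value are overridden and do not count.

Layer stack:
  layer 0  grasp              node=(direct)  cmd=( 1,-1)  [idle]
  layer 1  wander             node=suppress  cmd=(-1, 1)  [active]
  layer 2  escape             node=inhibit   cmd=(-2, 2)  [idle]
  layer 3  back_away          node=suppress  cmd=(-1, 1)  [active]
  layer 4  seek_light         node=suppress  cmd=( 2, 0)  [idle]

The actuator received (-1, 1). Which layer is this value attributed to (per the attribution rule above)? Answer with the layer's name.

back_away

layer 0 (grasp) idle — none
layer 1 (wander) active — suppresses: (-1, 1)
layer 2 (escape) idle — unchanged: (-1, 1)
layer 3 (back_away) active — suppresses: (-1, 1)
layer 4 (seek_light) idle — unchanged: (-1, 1)
→ actuator (-1, 1)
last writer: layer 3 = back_away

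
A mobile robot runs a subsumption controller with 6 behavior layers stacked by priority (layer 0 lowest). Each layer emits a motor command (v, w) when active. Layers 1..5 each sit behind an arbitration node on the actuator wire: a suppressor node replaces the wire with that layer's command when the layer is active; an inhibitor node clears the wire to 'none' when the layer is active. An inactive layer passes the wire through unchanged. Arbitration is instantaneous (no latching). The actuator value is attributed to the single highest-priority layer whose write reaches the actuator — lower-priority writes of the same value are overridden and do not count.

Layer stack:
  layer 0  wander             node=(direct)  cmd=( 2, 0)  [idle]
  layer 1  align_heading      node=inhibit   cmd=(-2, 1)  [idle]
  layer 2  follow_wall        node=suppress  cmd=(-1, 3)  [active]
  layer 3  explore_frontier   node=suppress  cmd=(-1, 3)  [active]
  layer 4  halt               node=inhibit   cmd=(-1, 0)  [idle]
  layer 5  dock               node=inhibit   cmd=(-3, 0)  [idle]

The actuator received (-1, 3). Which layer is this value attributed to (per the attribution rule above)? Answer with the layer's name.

explore_frontier

layer 0 (wander) idle — none
layer 1 (align_heading) idle — unchanged: none
layer 2 (follow_wall) active — suppresses: (-1, 3)
layer 3 (explore_frontier) active — suppresses: (-1, 3)
layer 4 (halt) idle — unchanged: (-1, 3)
layer 5 (dock) idle — unchanged: (-1, 3)
→ actuator (-1, 3)
last writer: layer 3 = explore_frontier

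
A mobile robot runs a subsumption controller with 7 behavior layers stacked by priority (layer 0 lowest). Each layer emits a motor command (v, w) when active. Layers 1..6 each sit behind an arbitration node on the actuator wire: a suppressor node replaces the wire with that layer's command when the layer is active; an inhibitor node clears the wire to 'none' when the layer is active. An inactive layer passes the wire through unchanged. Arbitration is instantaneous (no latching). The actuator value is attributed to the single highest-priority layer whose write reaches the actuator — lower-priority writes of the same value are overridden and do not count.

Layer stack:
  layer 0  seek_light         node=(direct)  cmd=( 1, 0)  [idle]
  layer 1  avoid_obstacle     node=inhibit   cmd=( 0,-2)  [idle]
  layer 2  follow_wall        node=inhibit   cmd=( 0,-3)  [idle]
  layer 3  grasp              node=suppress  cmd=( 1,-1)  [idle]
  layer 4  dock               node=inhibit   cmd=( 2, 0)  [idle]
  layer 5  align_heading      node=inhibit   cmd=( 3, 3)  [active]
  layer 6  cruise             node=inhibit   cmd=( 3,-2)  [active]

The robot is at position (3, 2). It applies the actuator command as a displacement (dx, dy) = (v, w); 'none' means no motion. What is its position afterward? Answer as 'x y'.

3 2

layer 0 (seek_light) idle — none
layer 1 (avoid_obstacle) idle — unchanged: none
layer 2 (follow_wall) idle — unchanged: none
layer 3 (grasp) idle — unchanged: none
layer 4 (dock) idle — unchanged: none
layer 5 (align_heading) active — inhibits: none
layer 6 (cruise) active — inhibits: none
→ actuator none
position: (3, 2) + none = (3, 2)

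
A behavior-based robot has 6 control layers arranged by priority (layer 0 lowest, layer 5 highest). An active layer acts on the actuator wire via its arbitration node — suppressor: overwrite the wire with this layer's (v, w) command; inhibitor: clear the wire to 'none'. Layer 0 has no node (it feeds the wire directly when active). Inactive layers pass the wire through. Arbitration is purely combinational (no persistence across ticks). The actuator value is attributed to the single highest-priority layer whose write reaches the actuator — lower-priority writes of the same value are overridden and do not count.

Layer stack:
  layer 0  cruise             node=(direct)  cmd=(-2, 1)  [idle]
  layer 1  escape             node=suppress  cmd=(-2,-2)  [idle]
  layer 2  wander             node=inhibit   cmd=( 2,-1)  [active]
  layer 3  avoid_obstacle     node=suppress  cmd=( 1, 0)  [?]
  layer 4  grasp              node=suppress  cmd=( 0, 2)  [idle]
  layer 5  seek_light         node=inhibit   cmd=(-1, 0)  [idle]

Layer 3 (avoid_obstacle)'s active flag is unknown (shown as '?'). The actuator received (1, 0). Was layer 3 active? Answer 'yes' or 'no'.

yes

If layer 3 is active=yes:
  actuator would be (1, 0)
If layer 3 is active=no:
  actuator would be none
Observed (1, 0), so layer 3 was active.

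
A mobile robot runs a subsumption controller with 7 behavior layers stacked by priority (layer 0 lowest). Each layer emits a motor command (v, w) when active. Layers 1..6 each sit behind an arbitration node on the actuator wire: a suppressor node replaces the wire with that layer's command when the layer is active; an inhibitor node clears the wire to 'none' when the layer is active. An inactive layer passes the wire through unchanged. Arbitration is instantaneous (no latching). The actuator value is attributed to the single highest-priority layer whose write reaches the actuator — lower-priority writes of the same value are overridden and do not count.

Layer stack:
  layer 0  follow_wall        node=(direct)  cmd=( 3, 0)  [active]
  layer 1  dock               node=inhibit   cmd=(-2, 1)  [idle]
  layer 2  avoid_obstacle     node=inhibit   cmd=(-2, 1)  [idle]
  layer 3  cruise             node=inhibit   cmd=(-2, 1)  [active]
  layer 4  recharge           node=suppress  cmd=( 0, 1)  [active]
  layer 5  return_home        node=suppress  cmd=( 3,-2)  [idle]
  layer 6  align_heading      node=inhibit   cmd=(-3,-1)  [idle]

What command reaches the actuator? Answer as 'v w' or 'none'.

0 1

layer 0 (follow_wall) active — direct: (3, 0)
layer 1 (dock) idle — unchanged: (3, 0)
layer 2 (avoid_obstacle) idle — unchanged: (3, 0)
layer 3 (cruise) active — inhibits: none
layer 4 (recharge) active — suppresses: (0, 1)
layer 5 (return_home) idle — unchanged: (0, 1)
layer 6 (align_heading) idle — unchanged: (0, 1)
→ actuator (0, 1)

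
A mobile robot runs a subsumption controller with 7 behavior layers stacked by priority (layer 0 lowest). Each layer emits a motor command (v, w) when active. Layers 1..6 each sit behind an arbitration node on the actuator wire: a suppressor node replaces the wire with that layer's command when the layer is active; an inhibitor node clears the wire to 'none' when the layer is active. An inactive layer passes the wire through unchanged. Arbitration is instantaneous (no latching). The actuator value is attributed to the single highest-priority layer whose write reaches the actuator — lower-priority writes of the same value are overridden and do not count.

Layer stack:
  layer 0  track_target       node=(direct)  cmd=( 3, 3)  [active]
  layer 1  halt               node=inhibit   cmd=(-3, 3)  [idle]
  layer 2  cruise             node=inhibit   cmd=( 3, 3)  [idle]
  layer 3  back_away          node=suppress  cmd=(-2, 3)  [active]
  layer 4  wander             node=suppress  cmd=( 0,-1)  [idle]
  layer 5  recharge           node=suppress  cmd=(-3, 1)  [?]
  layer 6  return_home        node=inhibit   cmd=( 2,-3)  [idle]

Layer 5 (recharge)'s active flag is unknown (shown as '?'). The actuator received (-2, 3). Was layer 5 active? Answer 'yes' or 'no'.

no

If layer 5 is active=yes:
  actuator would be (-3, 1)
If layer 5 is active=no:
  actuator would be (-2, 3)
Observed (-2, 3), so layer 5 was idle.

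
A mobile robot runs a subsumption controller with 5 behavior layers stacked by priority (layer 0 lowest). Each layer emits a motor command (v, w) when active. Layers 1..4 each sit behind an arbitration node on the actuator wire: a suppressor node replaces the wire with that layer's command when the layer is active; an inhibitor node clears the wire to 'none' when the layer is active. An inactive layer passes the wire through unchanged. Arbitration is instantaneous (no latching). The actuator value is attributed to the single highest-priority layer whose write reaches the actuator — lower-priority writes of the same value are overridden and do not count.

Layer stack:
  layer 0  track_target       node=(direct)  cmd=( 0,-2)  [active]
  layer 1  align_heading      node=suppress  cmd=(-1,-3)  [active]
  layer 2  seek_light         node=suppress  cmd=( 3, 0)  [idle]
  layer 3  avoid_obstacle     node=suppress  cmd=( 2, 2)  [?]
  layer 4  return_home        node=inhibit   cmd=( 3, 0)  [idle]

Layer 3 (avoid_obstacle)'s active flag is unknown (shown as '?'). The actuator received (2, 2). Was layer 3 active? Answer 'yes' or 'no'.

If layer 3 is active=yes:
  actuator would be (2, 2)
If layer 3 is active=no:
  actuator would be (-1, -3)
Observed (2, 2), so layer 3 was active.

yes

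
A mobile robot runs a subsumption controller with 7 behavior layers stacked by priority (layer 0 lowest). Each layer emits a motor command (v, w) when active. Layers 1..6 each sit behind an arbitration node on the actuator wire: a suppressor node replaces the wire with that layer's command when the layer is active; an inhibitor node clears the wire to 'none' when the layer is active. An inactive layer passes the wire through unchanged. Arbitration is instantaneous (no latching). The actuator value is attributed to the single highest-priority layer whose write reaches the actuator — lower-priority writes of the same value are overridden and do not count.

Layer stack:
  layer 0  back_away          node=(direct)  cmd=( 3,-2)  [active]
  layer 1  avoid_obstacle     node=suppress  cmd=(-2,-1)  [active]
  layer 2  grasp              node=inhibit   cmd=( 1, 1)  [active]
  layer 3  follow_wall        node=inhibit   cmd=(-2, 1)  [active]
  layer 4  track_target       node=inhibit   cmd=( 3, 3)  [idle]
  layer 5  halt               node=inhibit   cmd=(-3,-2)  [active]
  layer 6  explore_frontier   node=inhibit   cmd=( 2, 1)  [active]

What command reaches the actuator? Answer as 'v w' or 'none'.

none

L0 back_away: active, feeds wire = (3, -2)
L1 avoid_obstacle: active, suppressor → wire = (-2, -1)
L2 grasp: active, inhibitor → wire = none
L3 follow_wall: active, inhibitor → wire = none
L4 track_target: idle → wire stays none
L5 halt: active, inhibitor → wire = none
L6 explore_frontier: active, inhibitor → wire = none
actuator = none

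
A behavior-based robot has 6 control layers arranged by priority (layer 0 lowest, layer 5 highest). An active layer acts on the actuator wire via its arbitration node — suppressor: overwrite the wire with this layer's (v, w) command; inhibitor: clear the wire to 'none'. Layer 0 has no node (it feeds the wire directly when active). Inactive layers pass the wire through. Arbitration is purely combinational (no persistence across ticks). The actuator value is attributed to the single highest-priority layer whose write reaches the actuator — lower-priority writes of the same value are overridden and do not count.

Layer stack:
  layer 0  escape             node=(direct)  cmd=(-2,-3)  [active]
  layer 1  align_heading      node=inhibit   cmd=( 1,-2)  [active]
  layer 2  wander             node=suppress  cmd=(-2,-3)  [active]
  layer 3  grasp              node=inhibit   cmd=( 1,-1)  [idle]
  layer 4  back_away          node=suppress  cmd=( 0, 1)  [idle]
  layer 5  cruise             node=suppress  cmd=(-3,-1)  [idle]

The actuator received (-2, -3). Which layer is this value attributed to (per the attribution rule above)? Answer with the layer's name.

layer 0 (escape) active — direct: (-2, -3)
layer 1 (align_heading) active — inhibits: none
layer 2 (wander) active — suppresses: (-2, -3)
layer 3 (grasp) idle — unchanged: (-2, -3)
layer 4 (back_away) idle — unchanged: (-2, -3)
layer 5 (cruise) idle — unchanged: (-2, -3)
→ actuator (-2, -3)
last writer: layer 2 = wander

wander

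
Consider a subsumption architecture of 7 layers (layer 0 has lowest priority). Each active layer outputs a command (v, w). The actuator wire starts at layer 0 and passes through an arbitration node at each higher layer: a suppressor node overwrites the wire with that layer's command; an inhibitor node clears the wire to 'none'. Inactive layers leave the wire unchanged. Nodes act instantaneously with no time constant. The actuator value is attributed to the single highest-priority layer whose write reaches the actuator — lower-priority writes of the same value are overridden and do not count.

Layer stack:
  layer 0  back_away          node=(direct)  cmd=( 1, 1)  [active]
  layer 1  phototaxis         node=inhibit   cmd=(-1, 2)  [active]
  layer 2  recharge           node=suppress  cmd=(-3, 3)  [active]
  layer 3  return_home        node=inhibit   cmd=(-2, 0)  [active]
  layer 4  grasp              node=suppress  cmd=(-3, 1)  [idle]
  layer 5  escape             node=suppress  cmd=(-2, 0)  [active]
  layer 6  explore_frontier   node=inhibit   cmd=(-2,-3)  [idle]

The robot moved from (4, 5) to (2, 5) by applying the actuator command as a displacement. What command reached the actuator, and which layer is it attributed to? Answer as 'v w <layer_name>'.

-2 0 escape

displacement = (2, 5) − (4, 5) = (-2, 0)
layer 0 (back_away) active — direct: (1, 1)
layer 1 (phototaxis) active — inhibits: none
layer 2 (recharge) active — suppresses: (-3, 3)
layer 3 (return_home) active — inhibits: none
layer 4 (grasp) idle — unchanged: none
layer 5 (escape) active — suppresses: (-2, 0)
layer 6 (explore_frontier) idle — unchanged: (-2, 0)
→ actuator (-2, 0) — from layer 5 (escape)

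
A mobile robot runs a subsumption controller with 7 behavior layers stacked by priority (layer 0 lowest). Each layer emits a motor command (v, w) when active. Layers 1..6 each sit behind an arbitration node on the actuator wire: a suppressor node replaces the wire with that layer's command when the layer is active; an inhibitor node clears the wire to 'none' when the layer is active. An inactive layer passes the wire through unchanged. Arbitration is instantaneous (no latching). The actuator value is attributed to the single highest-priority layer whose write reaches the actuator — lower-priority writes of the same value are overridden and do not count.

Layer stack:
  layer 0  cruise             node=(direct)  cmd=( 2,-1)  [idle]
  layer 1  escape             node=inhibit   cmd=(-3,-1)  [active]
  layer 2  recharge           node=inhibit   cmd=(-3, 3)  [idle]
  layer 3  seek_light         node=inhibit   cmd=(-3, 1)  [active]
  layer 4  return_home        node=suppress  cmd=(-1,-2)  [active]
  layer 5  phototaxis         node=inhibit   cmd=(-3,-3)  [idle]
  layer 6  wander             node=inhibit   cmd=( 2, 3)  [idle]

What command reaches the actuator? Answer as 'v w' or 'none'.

L0 cruise: idle → wire = none
L1 escape: active, inhibitor → wire = none
L2 recharge: idle → wire stays none
L3 seek_light: active, inhibitor → wire = none
L4 return_home: active, suppressor → wire = (-1, -2)
L5 phototaxis: idle → wire stays (-1, -2)
L6 wander: idle → wire stays (-1, -2)
actuator = (-1, -2)

-1 -2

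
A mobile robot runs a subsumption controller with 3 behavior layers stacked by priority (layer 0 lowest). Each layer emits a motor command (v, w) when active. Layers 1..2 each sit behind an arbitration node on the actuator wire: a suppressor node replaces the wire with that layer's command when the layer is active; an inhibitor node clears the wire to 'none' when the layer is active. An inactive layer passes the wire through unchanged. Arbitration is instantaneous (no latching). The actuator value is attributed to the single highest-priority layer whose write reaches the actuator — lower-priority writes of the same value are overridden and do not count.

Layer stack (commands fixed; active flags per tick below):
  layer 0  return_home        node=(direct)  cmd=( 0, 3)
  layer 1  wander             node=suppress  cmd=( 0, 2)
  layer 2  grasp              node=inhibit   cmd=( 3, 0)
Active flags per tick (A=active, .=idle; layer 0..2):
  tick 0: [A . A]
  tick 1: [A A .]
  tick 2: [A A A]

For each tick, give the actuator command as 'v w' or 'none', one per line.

none
0 2
none

tick 0:
  [0] return_home on; wire := (0, 3)
  [1] wander off; pass (0, 3)
  [2] grasp on (inhibit); wire := none
  output none
tick 1:
  [0] return_home on; wire := (0, 3)
  [1] wander on (suppress); wire := (0, 2)
  [2] grasp off; pass (0, 2)
  output (0, 2)
tick 2:
  [0] return_home on; wire := (0, 3)
  [1] wander on (suppress); wire := (0, 2)
  [2] grasp on (inhibit); wire := none
  output none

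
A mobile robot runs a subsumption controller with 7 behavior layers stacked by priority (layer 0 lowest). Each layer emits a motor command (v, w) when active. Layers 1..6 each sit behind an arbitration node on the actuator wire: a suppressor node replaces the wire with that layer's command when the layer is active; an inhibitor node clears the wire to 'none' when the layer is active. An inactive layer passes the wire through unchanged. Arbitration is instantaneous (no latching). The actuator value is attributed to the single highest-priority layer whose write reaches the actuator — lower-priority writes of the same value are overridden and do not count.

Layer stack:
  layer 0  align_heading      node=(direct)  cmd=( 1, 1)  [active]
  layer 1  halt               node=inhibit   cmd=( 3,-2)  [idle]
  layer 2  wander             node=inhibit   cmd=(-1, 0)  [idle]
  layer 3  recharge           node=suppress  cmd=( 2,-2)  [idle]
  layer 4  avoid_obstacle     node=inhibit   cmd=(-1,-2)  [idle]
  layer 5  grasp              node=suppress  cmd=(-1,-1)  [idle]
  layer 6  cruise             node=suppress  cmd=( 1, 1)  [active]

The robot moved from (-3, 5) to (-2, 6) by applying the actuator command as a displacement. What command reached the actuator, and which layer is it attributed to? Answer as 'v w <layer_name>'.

displacement = (-2, 6) − (-3, 5) = (1, 1)
layer 0 (align_heading) active — direct: (1, 1)
layer 1 (halt) idle — unchanged: (1, 1)
layer 2 (wander) idle — unchanged: (1, 1)
layer 3 (recharge) idle — unchanged: (1, 1)
layer 4 (avoid_obstacle) idle — unchanged: (1, 1)
layer 5 (grasp) idle — unchanged: (1, 1)
layer 6 (cruise) active — suppresses: (1, 1)
→ actuator (1, 1) — from layer 6 (cruise)

1 1 cruise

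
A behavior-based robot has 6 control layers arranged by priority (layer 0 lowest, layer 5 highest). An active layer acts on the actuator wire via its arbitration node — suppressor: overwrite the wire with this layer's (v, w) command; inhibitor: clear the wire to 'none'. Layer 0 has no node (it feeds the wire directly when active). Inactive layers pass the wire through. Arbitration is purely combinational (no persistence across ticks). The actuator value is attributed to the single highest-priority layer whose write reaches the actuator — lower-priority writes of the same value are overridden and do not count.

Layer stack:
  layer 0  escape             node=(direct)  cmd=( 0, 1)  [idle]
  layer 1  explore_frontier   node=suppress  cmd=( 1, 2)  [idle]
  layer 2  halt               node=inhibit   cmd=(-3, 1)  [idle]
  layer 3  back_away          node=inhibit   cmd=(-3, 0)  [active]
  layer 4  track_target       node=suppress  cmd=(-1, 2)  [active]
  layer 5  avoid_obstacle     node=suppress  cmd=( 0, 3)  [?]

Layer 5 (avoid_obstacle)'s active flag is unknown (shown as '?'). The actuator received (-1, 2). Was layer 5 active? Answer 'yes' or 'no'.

If layer 5 is active=yes:
  actuator would be (0, 3)
If layer 5 is active=no:
  actuator would be (-1, 2)
Observed (-1, 2), so layer 5 was idle.

no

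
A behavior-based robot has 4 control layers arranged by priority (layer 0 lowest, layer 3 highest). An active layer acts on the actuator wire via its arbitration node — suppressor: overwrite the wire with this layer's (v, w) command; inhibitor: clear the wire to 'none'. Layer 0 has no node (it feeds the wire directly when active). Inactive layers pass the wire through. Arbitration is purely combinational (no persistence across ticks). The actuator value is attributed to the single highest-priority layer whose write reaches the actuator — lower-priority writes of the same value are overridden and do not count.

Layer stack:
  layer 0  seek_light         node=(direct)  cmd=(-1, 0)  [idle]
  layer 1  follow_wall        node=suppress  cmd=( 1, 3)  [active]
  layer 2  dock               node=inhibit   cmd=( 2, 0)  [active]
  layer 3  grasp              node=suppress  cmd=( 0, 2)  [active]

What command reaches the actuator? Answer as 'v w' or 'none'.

0 2

L0 seek_light: idle → wire = none
L1 follow_wall: active, suppressor → wire = (1, 3)
L2 dock: active, inhibitor → wire = none
L3 grasp: active, suppressor → wire = (0, 2)
actuator = (0, 2)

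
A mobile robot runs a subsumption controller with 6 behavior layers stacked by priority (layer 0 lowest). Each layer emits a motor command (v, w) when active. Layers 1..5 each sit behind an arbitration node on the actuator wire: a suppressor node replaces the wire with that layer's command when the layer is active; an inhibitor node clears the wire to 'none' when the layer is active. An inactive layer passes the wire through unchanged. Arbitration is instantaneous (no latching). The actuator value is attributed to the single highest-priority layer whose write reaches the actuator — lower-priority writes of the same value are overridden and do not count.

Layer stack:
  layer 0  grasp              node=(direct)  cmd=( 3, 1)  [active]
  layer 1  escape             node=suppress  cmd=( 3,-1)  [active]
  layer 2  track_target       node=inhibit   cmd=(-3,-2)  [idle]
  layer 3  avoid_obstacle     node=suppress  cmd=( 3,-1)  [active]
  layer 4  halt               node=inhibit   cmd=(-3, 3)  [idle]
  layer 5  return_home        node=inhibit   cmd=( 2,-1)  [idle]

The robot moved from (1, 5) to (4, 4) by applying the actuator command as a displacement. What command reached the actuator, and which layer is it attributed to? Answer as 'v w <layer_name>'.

displacement = (4, 4) − (1, 5) = (3, -1)
[0] grasp on; wire := (3, 1)
[1] escape on (suppress); wire := (3, -1)
[2] track_target off; pass (3, -1)
[3] avoid_obstacle on (suppress); wire := (3, -1)
[4] halt off; pass (3, -1)
[5] return_home off; pass (3, -1)
output (3, -1) — from layer 3 (avoid_obstacle)

3 -1 avoid_obstacle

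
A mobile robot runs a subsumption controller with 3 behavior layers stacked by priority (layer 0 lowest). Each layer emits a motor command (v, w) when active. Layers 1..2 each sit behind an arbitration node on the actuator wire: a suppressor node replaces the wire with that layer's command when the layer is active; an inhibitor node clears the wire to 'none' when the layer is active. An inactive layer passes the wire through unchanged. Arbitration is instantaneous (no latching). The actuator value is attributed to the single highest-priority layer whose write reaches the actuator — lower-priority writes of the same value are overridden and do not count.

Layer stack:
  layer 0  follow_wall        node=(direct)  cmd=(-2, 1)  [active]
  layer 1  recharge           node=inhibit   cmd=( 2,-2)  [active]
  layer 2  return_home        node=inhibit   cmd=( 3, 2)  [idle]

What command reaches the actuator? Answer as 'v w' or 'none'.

[0] follow_wall on; wire := (-2, 1)
[1] recharge on (inhibit); wire := none
[2] return_home off; pass none
output none

none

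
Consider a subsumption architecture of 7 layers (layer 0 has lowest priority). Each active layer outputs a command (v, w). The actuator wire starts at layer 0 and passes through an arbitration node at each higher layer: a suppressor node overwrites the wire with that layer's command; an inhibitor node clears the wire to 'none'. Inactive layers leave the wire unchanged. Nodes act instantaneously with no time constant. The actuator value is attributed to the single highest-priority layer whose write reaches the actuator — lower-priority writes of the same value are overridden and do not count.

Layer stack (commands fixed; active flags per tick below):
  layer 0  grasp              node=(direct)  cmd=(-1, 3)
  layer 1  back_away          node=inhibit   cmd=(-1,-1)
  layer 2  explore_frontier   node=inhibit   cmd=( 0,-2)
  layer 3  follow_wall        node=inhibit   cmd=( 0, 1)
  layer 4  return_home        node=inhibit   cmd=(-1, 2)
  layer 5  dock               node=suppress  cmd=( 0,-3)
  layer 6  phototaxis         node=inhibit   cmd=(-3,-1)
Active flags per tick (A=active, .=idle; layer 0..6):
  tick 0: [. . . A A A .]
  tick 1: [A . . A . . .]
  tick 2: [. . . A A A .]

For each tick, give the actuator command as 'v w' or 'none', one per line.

tick 0:
  layer 0 (grasp) idle — none
  layer 1 (back_away) idle — unchanged: none
  layer 2 (explore_frontier) idle — unchanged: none
  layer 3 (follow_wall) active — inhibits: none
  layer 4 (return_home) active — inhibits: none
  layer 5 (dock) active — suppresses: (0, -3)
  layer 6 (phototaxis) idle — unchanged: (0, -3)
  → actuator (0, -3)
tick 1:
  layer 0 (grasp) active — direct: (-1, 3)
  layer 1 (back_away) idle — unchanged: (-1, 3)
  layer 2 (explore_frontier) idle — unchanged: (-1, 3)
  layer 3 (follow_wall) active — inhibits: none
  layer 4 (return_home) idle — unchanged: none
  layer 5 (dock) idle — unchanged: none
  layer 6 (phototaxis) idle — unchanged: none
  → actuator none
tick 2:
  layer 0 (grasp) idle — none
  layer 1 (back_away) idle — unchanged: none
  layer 2 (explore_frontier) idle — unchanged: none
  layer 3 (follow_wall) active — inhibits: none
  layer 4 (return_home) active — inhibits: none
  layer 5 (dock) active — suppresses: (0, -3)
  layer 6 (phototaxis) idle — unchanged: (0, -3)
  → actuator (0, -3)

0 -3
none
0 -3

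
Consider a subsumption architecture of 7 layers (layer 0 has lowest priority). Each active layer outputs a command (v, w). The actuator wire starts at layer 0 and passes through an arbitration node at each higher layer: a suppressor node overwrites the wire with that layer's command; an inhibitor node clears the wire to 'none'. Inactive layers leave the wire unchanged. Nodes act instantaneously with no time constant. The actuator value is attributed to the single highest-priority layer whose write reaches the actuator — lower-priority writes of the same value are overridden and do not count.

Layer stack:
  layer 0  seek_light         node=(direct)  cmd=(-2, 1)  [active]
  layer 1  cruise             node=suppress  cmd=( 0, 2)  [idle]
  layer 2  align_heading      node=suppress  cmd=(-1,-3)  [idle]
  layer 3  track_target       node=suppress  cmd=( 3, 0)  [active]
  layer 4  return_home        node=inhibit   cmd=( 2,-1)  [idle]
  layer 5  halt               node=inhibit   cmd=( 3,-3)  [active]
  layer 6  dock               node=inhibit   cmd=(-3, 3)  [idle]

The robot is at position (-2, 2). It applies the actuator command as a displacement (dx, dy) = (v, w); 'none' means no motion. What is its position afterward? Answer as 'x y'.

layer 0 (seek_light) active — direct: (-2, 1)
layer 1 (cruise) idle — unchanged: (-2, 1)
layer 2 (align_heading) idle — unchanged: (-2, 1)
layer 3 (track_target) active — suppresses: (3, 0)
layer 4 (return_home) idle — unchanged: (3, 0)
layer 5 (halt) active — inhibits: none
layer 6 (dock) idle — unchanged: none
→ actuator none
position: (-2, 2) + none = (-2, 2)

-2 2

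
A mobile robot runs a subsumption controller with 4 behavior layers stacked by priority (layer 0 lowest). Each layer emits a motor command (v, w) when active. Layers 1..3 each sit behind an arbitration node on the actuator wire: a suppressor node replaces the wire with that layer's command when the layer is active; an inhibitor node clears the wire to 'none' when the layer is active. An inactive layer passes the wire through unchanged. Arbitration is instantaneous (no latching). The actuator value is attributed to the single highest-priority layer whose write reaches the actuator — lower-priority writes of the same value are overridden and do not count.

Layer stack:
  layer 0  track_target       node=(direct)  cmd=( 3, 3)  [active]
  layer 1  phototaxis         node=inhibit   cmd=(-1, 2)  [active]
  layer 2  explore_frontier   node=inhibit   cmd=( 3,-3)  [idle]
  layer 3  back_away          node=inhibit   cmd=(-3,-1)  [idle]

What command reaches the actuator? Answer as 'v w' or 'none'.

[0] track_target on; wire := (3, 3)
[1] phototaxis on (inhibit); wire := none
[2] explore_frontier off; pass none
[3] back_away off; pass none
output none

none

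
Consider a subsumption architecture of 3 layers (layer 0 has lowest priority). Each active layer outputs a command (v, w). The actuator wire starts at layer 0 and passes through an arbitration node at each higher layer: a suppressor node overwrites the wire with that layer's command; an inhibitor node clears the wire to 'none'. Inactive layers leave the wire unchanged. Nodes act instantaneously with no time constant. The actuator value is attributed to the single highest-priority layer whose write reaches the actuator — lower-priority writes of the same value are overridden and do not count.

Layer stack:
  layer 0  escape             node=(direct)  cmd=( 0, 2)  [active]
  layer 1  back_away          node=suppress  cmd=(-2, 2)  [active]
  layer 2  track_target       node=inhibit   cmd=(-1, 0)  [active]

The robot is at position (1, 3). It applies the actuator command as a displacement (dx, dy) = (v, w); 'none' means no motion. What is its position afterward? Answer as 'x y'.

1 3

L0 escape: active, feeds wire = (0, 2)
L1 back_away: active, suppressor → wire = (-2, 2)
L2 track_target: active, inhibitor → wire = none
actuator = none
position: (1, 3) + none = (1, 3)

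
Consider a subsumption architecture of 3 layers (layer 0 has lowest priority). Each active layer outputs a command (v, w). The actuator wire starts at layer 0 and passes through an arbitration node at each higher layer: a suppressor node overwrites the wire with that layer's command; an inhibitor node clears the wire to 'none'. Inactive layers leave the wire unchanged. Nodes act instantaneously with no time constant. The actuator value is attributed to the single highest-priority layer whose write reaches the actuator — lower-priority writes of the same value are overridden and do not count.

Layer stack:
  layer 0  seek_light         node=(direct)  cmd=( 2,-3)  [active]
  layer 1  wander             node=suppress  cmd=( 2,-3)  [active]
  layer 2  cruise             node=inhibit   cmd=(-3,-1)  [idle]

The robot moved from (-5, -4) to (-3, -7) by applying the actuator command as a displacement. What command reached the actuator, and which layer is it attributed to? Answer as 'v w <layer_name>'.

displacement = (-3, -7) − (-5, -4) = (2, -3)
layer 0 (seek_light) active — direct: (2, -3)
layer 1 (wander) active — suppresses: (2, -3)
layer 2 (cruise) idle — unchanged: (2, -3)
→ actuator (2, -3) — from layer 1 (wander)

2 -3 wander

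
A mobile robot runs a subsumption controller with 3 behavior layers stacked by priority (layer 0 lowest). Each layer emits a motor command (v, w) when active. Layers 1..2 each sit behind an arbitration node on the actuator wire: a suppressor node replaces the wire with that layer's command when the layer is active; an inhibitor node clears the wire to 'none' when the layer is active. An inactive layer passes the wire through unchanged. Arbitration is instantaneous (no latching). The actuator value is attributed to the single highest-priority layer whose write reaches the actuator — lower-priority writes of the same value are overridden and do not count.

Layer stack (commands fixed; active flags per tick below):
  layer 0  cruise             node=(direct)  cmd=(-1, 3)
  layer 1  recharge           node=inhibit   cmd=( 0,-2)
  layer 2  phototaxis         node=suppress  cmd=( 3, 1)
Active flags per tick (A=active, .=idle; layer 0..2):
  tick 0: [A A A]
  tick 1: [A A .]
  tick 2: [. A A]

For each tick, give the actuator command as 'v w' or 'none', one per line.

3 1
none
3 1

tick 0:
  [0] cruise on; wire := (-1, 3)
  [1] recharge on (inhibit); wire := none
  [2] phototaxis on (suppress); wire := (3, 1)
  output (3, 1)
tick 1:
  [0] cruise on; wire := (-1, 3)
  [1] recharge on (inhibit); wire := none
  [2] phototaxis off; pass none
  output none
tick 2:
  [0] cruise off; wire := none
  [1] recharge on (inhibit); wire := none
  [2] phototaxis on (suppress); wire := (3, 1)
  output (3, 1)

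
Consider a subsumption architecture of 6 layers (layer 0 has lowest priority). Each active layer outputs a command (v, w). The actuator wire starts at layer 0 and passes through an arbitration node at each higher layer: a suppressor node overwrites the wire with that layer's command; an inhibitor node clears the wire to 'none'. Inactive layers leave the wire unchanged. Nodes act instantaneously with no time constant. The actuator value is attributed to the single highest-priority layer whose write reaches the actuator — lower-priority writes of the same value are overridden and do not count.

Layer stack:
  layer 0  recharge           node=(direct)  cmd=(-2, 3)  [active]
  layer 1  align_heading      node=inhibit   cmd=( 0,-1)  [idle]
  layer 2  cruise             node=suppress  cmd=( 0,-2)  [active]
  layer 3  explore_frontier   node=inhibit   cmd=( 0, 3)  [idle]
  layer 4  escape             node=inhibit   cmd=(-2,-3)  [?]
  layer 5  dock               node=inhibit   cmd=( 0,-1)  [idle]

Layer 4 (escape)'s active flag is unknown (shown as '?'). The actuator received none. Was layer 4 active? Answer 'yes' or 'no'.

If layer 4 is active=yes:
  actuator would be none
If layer 4 is active=no:
  actuator would be (0, -2)
Observed none, so layer 4 was active.

yes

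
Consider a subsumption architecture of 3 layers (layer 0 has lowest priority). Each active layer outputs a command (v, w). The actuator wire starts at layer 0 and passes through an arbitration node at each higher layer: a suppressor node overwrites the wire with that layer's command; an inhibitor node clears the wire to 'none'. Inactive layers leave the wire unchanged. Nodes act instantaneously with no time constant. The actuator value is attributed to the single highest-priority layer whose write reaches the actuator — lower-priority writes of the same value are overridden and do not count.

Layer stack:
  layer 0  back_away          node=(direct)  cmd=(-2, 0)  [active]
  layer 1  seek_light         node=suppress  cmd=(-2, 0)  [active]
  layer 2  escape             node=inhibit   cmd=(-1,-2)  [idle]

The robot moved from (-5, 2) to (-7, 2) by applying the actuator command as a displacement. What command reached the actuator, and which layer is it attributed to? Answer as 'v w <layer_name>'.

-2 0 seek_light

displacement = (-7, 2) − (-5, 2) = (-2, 0)
[0] back_away on; wire := (-2, 0)
[1] seek_light on (suppress); wire := (-2, 0)
[2] escape off; pass (-2, 0)
output (-2, 0) — from layer 1 (seek_light)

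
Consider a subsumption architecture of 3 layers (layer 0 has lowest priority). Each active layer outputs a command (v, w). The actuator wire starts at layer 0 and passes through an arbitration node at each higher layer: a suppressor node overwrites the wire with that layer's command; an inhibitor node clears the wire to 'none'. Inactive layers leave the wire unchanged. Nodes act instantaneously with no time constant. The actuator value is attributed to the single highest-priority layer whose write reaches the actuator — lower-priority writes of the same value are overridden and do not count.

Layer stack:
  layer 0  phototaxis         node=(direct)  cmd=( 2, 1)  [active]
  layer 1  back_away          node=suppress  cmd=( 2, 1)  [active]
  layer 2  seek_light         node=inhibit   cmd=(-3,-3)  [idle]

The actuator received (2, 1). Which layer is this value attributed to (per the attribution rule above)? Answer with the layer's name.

L0 phototaxis: active, feeds wire = (2, 1)
L1 back_away: active, suppressor → wire = (2, 1)
L2 seek_light: idle → wire stays (2, 1)
actuator = (2, 1)
last writer: layer 1 = back_away

back_away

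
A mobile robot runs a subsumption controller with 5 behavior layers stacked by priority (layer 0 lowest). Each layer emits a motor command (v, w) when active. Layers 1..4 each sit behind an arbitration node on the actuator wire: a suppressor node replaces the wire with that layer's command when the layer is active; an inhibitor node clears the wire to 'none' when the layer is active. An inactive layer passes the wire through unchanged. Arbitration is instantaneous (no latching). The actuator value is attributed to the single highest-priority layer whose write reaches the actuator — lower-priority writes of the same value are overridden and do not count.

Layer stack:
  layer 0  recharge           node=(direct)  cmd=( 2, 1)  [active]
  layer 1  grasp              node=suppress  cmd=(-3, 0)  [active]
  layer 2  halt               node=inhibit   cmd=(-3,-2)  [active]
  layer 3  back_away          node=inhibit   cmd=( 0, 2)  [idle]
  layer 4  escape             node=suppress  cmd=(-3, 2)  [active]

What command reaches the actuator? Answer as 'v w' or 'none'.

-3 2

[0] recharge on; wire := (2, 1)
[1] grasp on (suppress); wire := (-3, 0)
[2] halt on (inhibit); wire := none
[3] back_away off; pass none
[4] escape on (suppress); wire := (-3, 2)
output (-3, 2)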